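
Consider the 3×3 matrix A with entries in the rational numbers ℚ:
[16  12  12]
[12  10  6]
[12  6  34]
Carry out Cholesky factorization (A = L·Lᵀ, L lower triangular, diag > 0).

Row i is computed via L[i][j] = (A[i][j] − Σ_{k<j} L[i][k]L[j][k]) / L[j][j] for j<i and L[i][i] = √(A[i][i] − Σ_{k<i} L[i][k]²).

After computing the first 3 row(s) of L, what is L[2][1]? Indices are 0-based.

L[2][1] = -3

Step 1: L[0][0] = √(16) = 4.
  L[1][0] = (12) / L[0][0] = 3.
Step 2: L[1][1] = √(1) = 1.
  L[2][0] = (12) / L[0][0] = 3.
  L[2][1] = (-3) / L[1][1] = -3.
Step 3: L[2][2] = √(16) = 4.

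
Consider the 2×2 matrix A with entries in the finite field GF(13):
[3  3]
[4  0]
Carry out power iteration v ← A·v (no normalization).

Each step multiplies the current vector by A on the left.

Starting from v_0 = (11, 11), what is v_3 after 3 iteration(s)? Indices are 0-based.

v_0 = (11, 11).
v_1 = A·v_0 = (1, 5).
v_2 = A·v_1 = (5, 4).
v_3 = A·v_2 = (1, 7).

v_3 = (1, 7)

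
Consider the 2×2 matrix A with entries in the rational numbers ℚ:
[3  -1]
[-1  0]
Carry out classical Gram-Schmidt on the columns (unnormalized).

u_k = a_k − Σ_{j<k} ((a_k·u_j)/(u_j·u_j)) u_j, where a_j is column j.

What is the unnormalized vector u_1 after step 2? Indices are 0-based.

u_1 = (-1/10, -3/10)

Step 1: u_0 = a_0 = (3, -1).
Step 2: u_1 = a_1 − (-3/10)·u_0 = (-1/10, -3/10).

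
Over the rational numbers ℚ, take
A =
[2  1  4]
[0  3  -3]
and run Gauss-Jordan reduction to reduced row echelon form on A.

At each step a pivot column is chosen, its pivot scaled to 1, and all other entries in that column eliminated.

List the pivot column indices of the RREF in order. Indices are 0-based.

pivot columns: 0, 1

[1] R0 /= 2  ⇒  (1, 1/2, 2)
[2] R1 /= 3  ⇒  (0, 1, -1)
     R0 -= 1/2·R1  ⇒  (1, 0, 5/2)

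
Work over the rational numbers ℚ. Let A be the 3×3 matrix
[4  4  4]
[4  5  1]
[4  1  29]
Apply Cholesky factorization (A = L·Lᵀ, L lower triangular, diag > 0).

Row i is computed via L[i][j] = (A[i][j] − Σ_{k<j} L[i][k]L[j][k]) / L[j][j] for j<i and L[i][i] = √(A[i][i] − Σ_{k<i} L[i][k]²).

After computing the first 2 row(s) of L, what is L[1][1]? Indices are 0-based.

Step 1: L[0][0] = √(4) = 2.
  L[1][0] = (4) / L[0][0] = 2.
Step 2: L[1][1] = √(1) = 1.

L[1][1] = 1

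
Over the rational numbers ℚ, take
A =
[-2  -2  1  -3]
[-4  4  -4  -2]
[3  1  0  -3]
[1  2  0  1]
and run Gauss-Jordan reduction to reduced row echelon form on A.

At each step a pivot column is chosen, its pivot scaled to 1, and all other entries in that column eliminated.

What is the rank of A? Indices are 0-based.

pivot(0,0)=-2: scale R0 → (1, 1, -1/2, 3/2)
  clear (1,0): R1 −= (-4)R0 → (0, 8, -6, 4)
  clear (2,0): R2 −= (3)R0 → (0, -2, 3/2, -15/2)
  clear (3,0): R3 −= (1)R0 → (0, 1, 1/2, -1/2)
pivot(1,1)=8: scale R1 → (0, 1, -3/4, 1/2)
  clear (0,1): R0 −= (1)R1 → (1, 0, 1/4, 1)
  clear (2,1): R2 −= (-2)R1 → (0, 0, 0, -13/2)
  clear (3,1): R3 −= (1)R1 → (0, 0, 5/4, -1)
pivot(2,2): swap R2↔R3
pivot(2,2)=5/4: scale R2 → (0, 0, 1, -4/5)
  clear (0,2): R0 −= (1/4)R2 → (1, 0, 0, 6/5)
  clear (1,2): R1 −= (-3/4)R2 → (0, 1, 0, -1/10)
pivot(3,3)=-13/2: scale R3 → (0, 0, 0, 1)
  clear (0,3): R0 −= (6/5)R3 → (1, 0, 0, 0)
  clear (1,3): R1 −= (-1/10)R3 → (0, 1, 0, 0)
  clear (2,3): R2 −= (-4/5)R3 → (0, 0, 1, 0)

rank = 4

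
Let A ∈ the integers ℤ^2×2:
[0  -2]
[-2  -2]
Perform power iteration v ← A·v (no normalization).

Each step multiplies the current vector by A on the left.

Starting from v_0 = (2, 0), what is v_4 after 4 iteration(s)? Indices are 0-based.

v_4 = (64, 96)

v_0 = (2, 0).
v_1 = A·v_0 = (0, -4).
v_2 = A·v_1 = (8, 8).
v_3 = A·v_2 = (-16, -32).
v_4 = A·v_3 = (64, 96).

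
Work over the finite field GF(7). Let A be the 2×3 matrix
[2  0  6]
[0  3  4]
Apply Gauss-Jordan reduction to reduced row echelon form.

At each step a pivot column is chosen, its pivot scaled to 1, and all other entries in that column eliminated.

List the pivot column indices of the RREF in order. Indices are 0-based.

pivot(0,0)=2: scale R0 → (1, 0, 3)
pivot(1,1)=3: scale R1 → (0, 1, 6)

pivot columns: 0, 1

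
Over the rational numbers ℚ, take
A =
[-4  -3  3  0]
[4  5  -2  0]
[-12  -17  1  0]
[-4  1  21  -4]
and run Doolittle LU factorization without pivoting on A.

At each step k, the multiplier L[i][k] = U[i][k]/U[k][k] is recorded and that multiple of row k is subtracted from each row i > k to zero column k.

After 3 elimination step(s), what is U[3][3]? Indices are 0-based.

U[3][3] = -4

Step 1: pivot at (0,0) is -4.
  row1 ← row1 − (-1)·row0  ⇒  L[1][0]=-1, U row1=(0, 2, 1, 0)
  row2 ← row2 − (3)·row0  ⇒  L[2][0]=3, U row2=(0, -8, -8, 0)
  row3 ← row3 − (1)·row0  ⇒  L[3][0]=1, U row3=(0, 4, 18, -4)
Step 2: pivot at (1,1) is 2.
  row2 ← row2 − (-4)·row1  ⇒  L[2][1]=-4, U row2=(0, 0, -4, 0)
  row3 ← row3 − (2)·row1  ⇒  L[3][1]=2, U row3=(0, 0, 16, -4)
Step 3: pivot at (2,2) is -4.
  row3 ← row3 − (-4)·row2  ⇒  L[3][2]=-4, U row3=(0, 0, 0, -4)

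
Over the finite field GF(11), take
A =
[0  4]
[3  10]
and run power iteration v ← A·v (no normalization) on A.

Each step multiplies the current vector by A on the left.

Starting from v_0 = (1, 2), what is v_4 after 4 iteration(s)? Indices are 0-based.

v_4 = (0, 1)

v_0 = (1, 2).
v_1 = A·v_0 = (8, 1).
v_2 = A·v_1 = (4, 1).
v_3 = A·v_2 = (4, 0).
v_4 = A·v_3 = (0, 1).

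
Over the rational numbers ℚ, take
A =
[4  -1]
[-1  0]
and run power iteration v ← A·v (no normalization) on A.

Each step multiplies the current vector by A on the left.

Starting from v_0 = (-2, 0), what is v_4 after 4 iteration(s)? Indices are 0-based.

v_4 = (-610, 144)

v_0 = (-2, 0).
v_1 = A·v_0 = (-8, 2).
v_2 = A·v_1 = (-34, 8).
v_3 = A·v_2 = (-144, 34).
v_4 = A·v_3 = (-610, 144).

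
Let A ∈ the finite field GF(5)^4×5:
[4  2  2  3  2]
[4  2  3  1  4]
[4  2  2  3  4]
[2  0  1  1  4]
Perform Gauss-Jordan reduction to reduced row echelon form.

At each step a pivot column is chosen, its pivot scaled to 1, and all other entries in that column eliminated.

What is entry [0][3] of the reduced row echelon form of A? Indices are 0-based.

M[0][3] = 4

[1] R0 /= 4  ⇒  (1, 3, 3, 2, 3)
     R1 -= 4·R0  ⇒  (0, 0, 1, 3, 2)
     R2 -= 4·R0  ⇒  (0, 0, 0, 0, 2)
     R3 -= 2·R0  ⇒  (0, 4, 0, 2, 3)
[2] R1 <-> R3
[2] R1 /= 4  ⇒  (0, 1, 0, 3, 2)
     R0 -= 3·R1  ⇒  (1, 0, 3, 3, 2)
[3] R2 <-> R3
[3] R2 /= 1  ⇒  (0, 0, 1, 3, 2)
     R0 -= 3·R2  ⇒  (1, 0, 0, 4, 1)
column 3 empty below row 3
[4] R3 /= 2  ⇒  (0, 0, 0, 0, 1)
     R0 -= 1·R3  ⇒  (1, 0, 0, 4, 0)
     R1 -= 2·R3  ⇒  (0, 1, 0, 3, 0)
     R2 -= 2·R3  ⇒  (0, 0, 1, 3, 0)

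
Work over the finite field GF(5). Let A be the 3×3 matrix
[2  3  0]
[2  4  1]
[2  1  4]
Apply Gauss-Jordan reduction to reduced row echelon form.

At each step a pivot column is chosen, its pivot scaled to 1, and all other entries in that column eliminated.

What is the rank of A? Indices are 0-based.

rank = 3

step 1: normalize row 0 (÷2) = (1, 4, 0)
  row 1: subtract 2×row0 = (0, 1, 1)
  row 2: subtract 2×row0 = (0, 3, 4)
step 2: normalize row 1 (÷1) = (0, 1, 1)
  row 0: subtract 4×row1 = (1, 0, 1)
  row 2: subtract 3×row1 = (0, 0, 1)
step 3: normalize row 2 (÷1) = (0, 0, 1)
  row 0: subtract 1×row2 = (1, 0, 0)
  row 1: subtract 1×row2 = (0, 1, 0)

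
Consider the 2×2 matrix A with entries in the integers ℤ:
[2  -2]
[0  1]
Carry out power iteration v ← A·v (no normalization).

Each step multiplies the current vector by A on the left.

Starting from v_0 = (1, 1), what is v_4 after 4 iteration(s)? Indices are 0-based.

v_4 = (-14, 1)

v_0 = (1, 1).
v_1 = A·v_0 = (0, 1).
v_2 = A·v_1 = (-2, 1).
v_3 = A·v_2 = (-6, 1).
v_4 = A·v_3 = (-14, 1).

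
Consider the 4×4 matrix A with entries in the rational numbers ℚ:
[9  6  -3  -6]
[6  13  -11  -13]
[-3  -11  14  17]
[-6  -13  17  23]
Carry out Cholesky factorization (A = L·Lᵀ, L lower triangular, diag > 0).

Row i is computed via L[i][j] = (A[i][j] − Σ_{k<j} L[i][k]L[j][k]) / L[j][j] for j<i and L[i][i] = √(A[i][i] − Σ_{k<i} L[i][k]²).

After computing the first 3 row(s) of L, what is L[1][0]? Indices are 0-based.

L[1][0] = 2

Step 1: L[0][0] = √(9) = 3.
  L[1][0] = (6) / L[0][0] = 2.
Step 2: L[1][1] = √(9) = 3.
  L[2][0] = (-3) / L[0][0] = -1.
  L[2][1] = (-9) / L[1][1] = -3.
Step 3: L[2][2] = √(4) = 2.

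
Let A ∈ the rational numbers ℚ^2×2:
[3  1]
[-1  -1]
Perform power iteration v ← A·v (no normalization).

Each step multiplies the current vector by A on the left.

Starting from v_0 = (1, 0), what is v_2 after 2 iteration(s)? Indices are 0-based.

v_2 = (8, -2)

v_0 = (1, 0).
v_1 = A·v_0 = (3, -1).
v_2 = A·v_1 = (8, -2).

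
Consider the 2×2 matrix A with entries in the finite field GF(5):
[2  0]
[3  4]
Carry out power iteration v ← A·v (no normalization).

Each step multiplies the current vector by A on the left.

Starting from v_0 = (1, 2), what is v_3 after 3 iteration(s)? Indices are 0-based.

v_0 = (1, 2).
v_1 = A·v_0 = (2, 1).
v_2 = A·v_1 = (4, 0).
v_3 = A·v_2 = (3, 2).

v_3 = (3, 2)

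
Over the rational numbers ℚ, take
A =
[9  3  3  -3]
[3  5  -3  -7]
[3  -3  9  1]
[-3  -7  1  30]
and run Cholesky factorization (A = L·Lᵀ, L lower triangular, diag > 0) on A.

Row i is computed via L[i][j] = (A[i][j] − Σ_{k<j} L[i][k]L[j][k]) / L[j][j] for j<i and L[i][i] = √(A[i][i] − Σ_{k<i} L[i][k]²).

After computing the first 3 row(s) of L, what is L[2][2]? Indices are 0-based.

L[2][2] = 2

Step 1: L[0][0] = √(9) = 3.
  L[1][0] = (3) / L[0][0] = 1.
Step 2: L[1][1] = √(4) = 2.
  L[2][0] = (3) / L[0][0] = 1.
  L[2][1] = (-4) / L[1][1] = -2.
Step 3: L[2][2] = √(4) = 2.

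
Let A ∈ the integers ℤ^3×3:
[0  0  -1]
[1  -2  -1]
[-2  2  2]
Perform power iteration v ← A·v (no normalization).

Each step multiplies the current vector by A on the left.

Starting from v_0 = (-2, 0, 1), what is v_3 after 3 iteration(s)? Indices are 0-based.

v_3 = (-8, -12, 26)

v_0 = (-2, 0, 1).
v_1 = A·v_0 = (-1, -3, 6).
v_2 = A·v_1 = (-6, -1, 8).
v_3 = A·v_2 = (-8, -12, 26).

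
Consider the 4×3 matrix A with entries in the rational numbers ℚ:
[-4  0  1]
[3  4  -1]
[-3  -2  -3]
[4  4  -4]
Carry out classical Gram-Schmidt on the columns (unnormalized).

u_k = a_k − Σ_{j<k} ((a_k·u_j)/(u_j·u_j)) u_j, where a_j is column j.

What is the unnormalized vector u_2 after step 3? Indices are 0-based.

Step 1: u_0 = a_0 = (-4, 3, -3, 4).
Step 2: u_1 = a_1 − (17/25)·u_0 = (68/25, 49/25, 1/25, 32/25).
Step 3: u_2 = a_2 − (-7/25)·u_0 − (-8/23)·u_1 = (19/23, 12/23, -88/23, -56/23).

u_2 = (19/23, 12/23, -88/23, -56/23)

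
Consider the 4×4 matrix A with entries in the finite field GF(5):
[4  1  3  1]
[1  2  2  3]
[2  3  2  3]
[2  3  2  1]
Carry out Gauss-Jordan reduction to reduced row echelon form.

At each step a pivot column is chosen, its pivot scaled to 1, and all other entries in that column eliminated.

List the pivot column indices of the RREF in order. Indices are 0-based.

pivot(0,0)=4: scale R0 → (1, 4, 2, 4)
  clear (1,0): R1 −= (1)R0 → (0, 3, 0, 4)
  clear (2,0): R2 −= (2)R0 → (0, 0, 3, 0)
  clear (3,0): R3 −= (2)R0 → (0, 0, 3, 3)
pivot(1,1)=3: scale R1 → (0, 1, 0, 3)
  clear (0,1): R0 −= (4)R1 → (1, 0, 2, 2)
pivot(2,2)=3: scale R2 → (0, 0, 1, 0)
  clear (0,2): R0 −= (2)R2 → (1, 0, 0, 2)
  clear (3,2): R3 −= (3)R2 → (0, 0, 0, 3)
pivot(3,3)=3: scale R3 → (0, 0, 0, 1)
  clear (0,3): R0 −= (2)R3 → (1, 0, 0, 0)
  clear (1,3): R1 −= (3)R3 → (0, 1, 0, 0)

pivot columns: 0, 1, 2, 3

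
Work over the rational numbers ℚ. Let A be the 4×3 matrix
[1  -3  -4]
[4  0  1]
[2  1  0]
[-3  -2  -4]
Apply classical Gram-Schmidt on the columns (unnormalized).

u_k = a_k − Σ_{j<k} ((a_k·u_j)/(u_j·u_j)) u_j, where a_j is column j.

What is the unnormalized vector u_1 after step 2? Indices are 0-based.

u_1 = (-19/6, -2/3, 2/3, -3/2)

Step 1: u_0 = a_0 = (1, 4, 2, -3).
Step 2: u_1 = a_1 − (1/6)·u_0 = (-19/6, -2/3, 2/3, -3/2).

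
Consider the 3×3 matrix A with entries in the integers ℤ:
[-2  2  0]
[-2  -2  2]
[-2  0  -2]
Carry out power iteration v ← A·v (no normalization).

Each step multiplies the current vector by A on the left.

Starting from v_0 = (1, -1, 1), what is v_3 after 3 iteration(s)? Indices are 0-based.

v_3 = (-32, 16, -56)

v_0 = (1, -1, 1).
v_1 = A·v_0 = (-4, 2, -4).
v_2 = A·v_1 = (12, -4, 16).
v_3 = A·v_2 = (-32, 16, -56).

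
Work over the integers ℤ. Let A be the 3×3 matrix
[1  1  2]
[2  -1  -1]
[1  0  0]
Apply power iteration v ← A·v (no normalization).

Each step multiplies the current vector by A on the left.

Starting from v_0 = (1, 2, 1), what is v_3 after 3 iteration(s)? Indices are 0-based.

v_0 = (1, 2, 1).
v_1 = A·v_0 = (5, -1, 1).
v_2 = A·v_1 = (6, 10, 5).
v_3 = A·v_2 = (26, -3, 6).

v_3 = (26, -3, 6)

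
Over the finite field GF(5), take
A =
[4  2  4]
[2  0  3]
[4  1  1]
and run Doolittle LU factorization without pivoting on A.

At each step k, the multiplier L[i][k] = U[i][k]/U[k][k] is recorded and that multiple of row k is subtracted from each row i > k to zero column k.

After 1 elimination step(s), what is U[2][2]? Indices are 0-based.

U[2][2] = 2

Step 1: pivot at (0,0) is 4.
  row1 ← row1 − (3)·row0  ⇒  L[1][0]=3, U row1=(0, 4, 1)
  row2 ← row2 − (1)·row0  ⇒  L[2][0]=1, U row2=(0, 4, 2)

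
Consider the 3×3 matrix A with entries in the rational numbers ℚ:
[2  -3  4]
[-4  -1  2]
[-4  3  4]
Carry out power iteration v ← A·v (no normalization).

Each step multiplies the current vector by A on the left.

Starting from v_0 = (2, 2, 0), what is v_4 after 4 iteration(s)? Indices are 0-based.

v_4 = (-414, 350, -534)

v_0 = (2, 2, 0).
v_1 = A·v_0 = (-2, -10, -2).
v_2 = A·v_1 = (18, 14, -30).
v_3 = A·v_2 = (-126, -146, -150).
v_4 = A·v_3 = (-414, 350, -534).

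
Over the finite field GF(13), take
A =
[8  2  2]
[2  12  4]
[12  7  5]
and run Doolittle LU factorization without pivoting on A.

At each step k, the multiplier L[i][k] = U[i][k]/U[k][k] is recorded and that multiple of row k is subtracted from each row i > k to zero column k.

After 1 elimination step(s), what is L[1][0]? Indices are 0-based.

k=0: U[0][0]=8
  eliminate (1,0): mult=10, new row 1: (0, 5, 10); set L[1][0]=10
  eliminate (2,0): mult=8, new row 2: (0, 4, 2); set L[2][0]=8

L[1][0] = 10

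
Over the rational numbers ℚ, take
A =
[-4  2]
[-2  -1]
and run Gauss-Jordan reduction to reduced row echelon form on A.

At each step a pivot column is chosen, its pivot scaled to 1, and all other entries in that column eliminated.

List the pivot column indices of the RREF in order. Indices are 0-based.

[1] R0 /= -4  ⇒  (1, -1/2)
     R1 -= -2·R0  ⇒  (0, -2)
[2] R1 /= -2  ⇒  (0, 1)
     R0 -= -1/2·R1  ⇒  (1, 0)

pivot columns: 0, 1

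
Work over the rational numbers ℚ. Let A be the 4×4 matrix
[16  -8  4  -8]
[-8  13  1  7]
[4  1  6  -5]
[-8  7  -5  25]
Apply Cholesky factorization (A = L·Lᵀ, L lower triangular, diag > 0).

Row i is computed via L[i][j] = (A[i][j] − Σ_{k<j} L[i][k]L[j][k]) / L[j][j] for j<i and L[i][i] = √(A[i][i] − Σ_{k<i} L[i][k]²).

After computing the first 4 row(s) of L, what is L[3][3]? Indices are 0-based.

Step 1: L[0][0] = √(16) = 4.
  L[1][0] = (-8) / L[0][0] = -2.
Step 2: L[1][1] = √(9) = 3.
  L[2][0] = (4) / L[0][0] = 1.
  L[2][1] = (3) / L[1][1] = 1.
Step 3: L[2][2] = √(4) = 2.
  L[3][0] = (-8) / L[0][0] = -2.
  L[3][1] = (3) / L[1][1] = 1.
  L[3][2] = (-4) / L[2][2] = -2.
Step 4: L[3][3] = √(16) = 4.

L[3][3] = 4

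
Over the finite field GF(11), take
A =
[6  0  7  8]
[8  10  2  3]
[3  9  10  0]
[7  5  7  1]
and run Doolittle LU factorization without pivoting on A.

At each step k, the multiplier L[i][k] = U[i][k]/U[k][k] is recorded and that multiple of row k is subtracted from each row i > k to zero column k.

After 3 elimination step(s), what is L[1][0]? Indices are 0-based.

Step 1: pivot at (0,0) is 6.
  row1 ← row1 − (5)·row0  ⇒  L[1][0]=5, U row1=(0, 10, 0, 7)
  row2 ← row2 − (6)·row0  ⇒  L[2][0]=6, U row2=(0, 9, 1, 7)
  row3 ← row3 − (3)·row0  ⇒  L[3][0]=3, U row3=(0, 5, 8, 10)
Step 2: pivot at (1,1) is 10.
  row2 ← row2 − (2)·row1  ⇒  L[2][1]=2, U row2=(0, 0, 1, 4)
  row3 ← row3 − (6)·row1  ⇒  L[3][1]=6, U row3=(0, 0, 8, 1)
Step 3: pivot at (2,2) is 1.
  row3 ← row3 − (8)·row2  ⇒  L[3][2]=8, U row3=(0, 0, 0, 2)

L[1][0] = 5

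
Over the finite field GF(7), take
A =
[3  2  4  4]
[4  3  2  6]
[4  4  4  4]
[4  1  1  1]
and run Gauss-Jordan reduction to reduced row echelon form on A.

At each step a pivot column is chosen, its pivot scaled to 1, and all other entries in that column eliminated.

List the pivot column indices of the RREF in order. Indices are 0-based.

step 1: normalize row 0 (÷3) = (1, 3, 6, 6)
  row 1: subtract 4×row0 = (0, 5, 6, 3)
  row 2: subtract 4×row0 = (0, 6, 1, 1)
  row 3: subtract 4×row0 = (0, 3, 5, 5)
step 2: normalize row 1 (÷5) = (0, 1, 4, 2)
  row 0: subtract 3×row1 = (1, 0, 1, 0)
  row 2: subtract 6×row1 = (0, 0, 5, 3)
  row 3: subtract 3×row1 = (0, 0, 0, 6)
step 3: normalize row 2 (÷5) = (0, 0, 1, 2)
  row 0: subtract 1×row2 = (1, 0, 0, 5)
  row 1: subtract 4×row2 = (0, 1, 0, 1)
step 4: normalize row 3 (÷6) = (0, 0, 0, 1)
  row 0: subtract 5×row3 = (1, 0, 0, 0)
  row 1: subtract 1×row3 = (0, 1, 0, 0)
  row 2: subtract 2×row3 = (0, 0, 1, 0)

pivot columns: 0, 1, 2, 3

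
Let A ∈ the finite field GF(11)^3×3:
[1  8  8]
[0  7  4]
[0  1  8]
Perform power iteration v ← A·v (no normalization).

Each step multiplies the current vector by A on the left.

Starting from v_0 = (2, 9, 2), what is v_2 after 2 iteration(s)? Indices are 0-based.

v_2 = (0, 3, 7)

v_0 = (2, 9, 2).
v_1 = A·v_0 = (2, 5, 3).
v_2 = A·v_1 = (0, 3, 7).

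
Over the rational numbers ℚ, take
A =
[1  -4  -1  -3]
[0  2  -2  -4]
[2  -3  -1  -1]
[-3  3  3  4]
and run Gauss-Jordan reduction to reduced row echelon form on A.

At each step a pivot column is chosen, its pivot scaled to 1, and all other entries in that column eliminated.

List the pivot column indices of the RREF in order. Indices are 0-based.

pivot columns: 0, 1, 2, 3

[1] R0 /= 1  ⇒  (1, -4, -1, -3)
     R2 -= 2·R0  ⇒  (0, 5, 1, 5)
     R3 -= -3·R0  ⇒  (0, -9, 0, -5)
[2] R1 /= 2  ⇒  (0, 1, -1, -2)
     R0 -= -4·R1  ⇒  (1, 0, -5, -11)
     R2 -= 5·R1  ⇒  (0, 0, 6, 15)
     R3 -= -9·R1  ⇒  (0, 0, -9, -23)
[3] R2 /= 6  ⇒  (0, 0, 1, 5/2)
     R0 -= -5·R2  ⇒  (1, 0, 0, 3/2)
     R1 -= -1·R2  ⇒  (0, 1, 0, 1/2)
     R3 -= -9·R2  ⇒  (0, 0, 0, -1/2)
[4] R3 /= -1/2  ⇒  (0, 0, 0, 1)
     R0 -= 3/2·R3  ⇒  (1, 0, 0, 0)
     R1 -= 1/2·R3  ⇒  (0, 1, 0, 0)
     R2 -= 5/2·R3  ⇒  (0, 0, 1, 0)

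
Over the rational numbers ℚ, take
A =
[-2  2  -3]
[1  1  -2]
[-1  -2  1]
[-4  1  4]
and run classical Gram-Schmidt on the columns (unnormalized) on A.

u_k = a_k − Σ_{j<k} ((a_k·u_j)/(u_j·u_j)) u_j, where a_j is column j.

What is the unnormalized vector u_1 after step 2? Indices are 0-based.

u_1 = (17/11, 27/22, -49/22, 1/11)

Step 1: u_0 = a_0 = (-2, 1, -1, -4).
Step 2: u_1 = a_1 − (-5/22)·u_0 = (17/11, 27/22, -49/22, 1/11).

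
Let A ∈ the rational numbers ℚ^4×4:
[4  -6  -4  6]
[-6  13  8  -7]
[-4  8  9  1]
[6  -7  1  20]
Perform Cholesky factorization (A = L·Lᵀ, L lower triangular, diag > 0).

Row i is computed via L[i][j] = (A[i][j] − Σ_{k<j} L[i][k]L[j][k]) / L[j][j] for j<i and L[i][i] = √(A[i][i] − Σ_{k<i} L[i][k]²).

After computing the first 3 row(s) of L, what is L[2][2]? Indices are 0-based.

Step 1: L[0][0] = √(4) = 2.
  L[1][0] = (-6) / L[0][0] = -3.
Step 2: L[1][1] = √(4) = 2.
  L[2][0] = (-4) / L[0][0] = -2.
  L[2][1] = (2) / L[1][1] = 1.
Step 3: L[2][2] = √(4) = 2.

L[2][2] = 2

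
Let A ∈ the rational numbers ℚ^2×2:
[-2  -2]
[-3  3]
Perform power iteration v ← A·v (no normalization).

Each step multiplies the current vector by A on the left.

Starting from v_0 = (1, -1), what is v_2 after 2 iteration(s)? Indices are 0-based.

v_0 = (1, -1).
v_1 = A·v_0 = (0, -6).
v_2 = A·v_1 = (12, -18).

v_2 = (12, -18)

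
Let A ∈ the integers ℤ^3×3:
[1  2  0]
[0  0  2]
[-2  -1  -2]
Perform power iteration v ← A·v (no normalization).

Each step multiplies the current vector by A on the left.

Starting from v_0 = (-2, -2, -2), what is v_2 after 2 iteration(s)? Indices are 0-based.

v_0 = (-2, -2, -2).
v_1 = A·v_0 = (-6, -4, 10).
v_2 = A·v_1 = (-14, 20, -4).

v_2 = (-14, 20, -4)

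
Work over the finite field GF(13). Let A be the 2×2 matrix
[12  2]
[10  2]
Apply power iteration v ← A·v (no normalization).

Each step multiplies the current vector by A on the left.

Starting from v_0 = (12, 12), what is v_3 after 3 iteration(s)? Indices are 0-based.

v_3 = (7, 1)

v_0 = (12, 12).
v_1 = A·v_0 = (12, 1).
v_2 = A·v_1 = (3, 5).
v_3 = A·v_2 = (7, 1).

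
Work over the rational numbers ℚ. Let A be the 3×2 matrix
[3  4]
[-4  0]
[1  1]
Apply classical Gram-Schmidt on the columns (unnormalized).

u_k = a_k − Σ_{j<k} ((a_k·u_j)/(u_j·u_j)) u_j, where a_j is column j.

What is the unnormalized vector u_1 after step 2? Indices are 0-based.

Step 1: u_0 = a_0 = (3, -4, 1).
Step 2: u_1 = a_1 − (1/2)·u_0 = (5/2, 2, 1/2).

u_1 = (5/2, 2, 1/2)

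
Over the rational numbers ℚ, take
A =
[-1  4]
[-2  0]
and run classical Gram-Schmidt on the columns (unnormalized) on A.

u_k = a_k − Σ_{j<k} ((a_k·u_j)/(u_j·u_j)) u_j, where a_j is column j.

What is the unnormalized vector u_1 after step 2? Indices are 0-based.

Step 1: u_0 = a_0 = (-1, -2).
Step 2: u_1 = a_1 − (-4/5)·u_0 = (16/5, -8/5).

u_1 = (16/5, -8/5)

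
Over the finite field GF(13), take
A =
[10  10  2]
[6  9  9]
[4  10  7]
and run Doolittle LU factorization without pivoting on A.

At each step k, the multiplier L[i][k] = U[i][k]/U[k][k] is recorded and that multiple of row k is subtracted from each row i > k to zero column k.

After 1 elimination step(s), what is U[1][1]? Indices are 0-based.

U[1][1] = 3

k=0: U[0][0]=10
  eliminate (1,0): mult=11, new row 1: (0, 3, 0); set L[1][0]=11
  eliminate (2,0): mult=3, new row 2: (0, 6, 1); set L[2][0]=3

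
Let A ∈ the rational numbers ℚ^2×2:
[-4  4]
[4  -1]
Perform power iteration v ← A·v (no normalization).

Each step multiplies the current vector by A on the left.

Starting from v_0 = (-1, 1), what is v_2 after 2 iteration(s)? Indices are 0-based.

v_0 = (-1, 1).
v_1 = A·v_0 = (8, -5).
v_2 = A·v_1 = (-52, 37).

v_2 = (-52, 37)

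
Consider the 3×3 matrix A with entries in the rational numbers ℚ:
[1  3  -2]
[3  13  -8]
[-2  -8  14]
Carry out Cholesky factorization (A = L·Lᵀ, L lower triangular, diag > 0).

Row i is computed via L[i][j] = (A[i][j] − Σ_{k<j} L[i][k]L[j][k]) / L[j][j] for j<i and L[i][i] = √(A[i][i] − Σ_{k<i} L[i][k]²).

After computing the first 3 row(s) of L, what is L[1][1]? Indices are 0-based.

L[1][1] = 2

Step 1: L[0][0] = √(1) = 1.
  L[1][0] = (3) / L[0][0] = 3.
Step 2: L[1][1] = √(4) = 2.
  L[2][0] = (-2) / L[0][0] = -2.
  L[2][1] = (-2) / L[1][1] = -1.
Step 3: L[2][2] = √(9) = 3.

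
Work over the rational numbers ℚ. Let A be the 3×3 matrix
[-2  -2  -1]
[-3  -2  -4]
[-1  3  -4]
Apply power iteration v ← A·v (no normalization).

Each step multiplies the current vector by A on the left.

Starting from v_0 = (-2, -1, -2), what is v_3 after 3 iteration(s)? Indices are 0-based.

v_3 = (266, 285, -245)

v_0 = (-2, -1, -2).
v_1 = A·v_0 = (8, 16, 7).
v_2 = A·v_1 = (-55, -84, 12).
v_3 = A·v_2 = (266, 285, -245).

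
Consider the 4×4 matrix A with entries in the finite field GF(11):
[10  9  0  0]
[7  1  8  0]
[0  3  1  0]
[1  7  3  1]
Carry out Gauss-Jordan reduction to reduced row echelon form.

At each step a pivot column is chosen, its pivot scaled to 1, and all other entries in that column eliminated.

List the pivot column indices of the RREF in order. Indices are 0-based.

pivot columns: 0, 1, 2, 3

[1] R0 /= 10  ⇒  (1, 2, 0, 0)
     R1 -= 7·R0  ⇒  (0, 9, 8, 0)
     R3 -= 1·R0  ⇒  (0, 5, 3, 1)
[2] R1 /= 9  ⇒  (0, 1, 7, 0)
     R0 -= 2·R1  ⇒  (1, 0, 8, 0)
     R2 -= 3·R1  ⇒  (0, 0, 2, 0)
     R3 -= 5·R1  ⇒  (0, 0, 1, 1)
[3] R2 /= 2  ⇒  (0, 0, 1, 0)
     R0 -= 8·R2  ⇒  (1, 0, 0, 0)
     R1 -= 7·R2  ⇒  (0, 1, 0, 0)
     R3 -= 1·R2  ⇒  (0, 0, 0, 1)
[4] R3 /= 1  ⇒  (0, 0, 0, 1)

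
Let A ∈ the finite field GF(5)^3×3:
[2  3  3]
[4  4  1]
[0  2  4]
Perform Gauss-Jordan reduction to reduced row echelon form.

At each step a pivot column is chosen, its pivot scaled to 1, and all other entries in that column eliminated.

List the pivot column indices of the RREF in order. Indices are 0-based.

pivot columns: 0, 1, 2

[1] R0 /= 2  ⇒  (1, 4, 4)
     R1 -= 4·R0  ⇒  (0, 3, 0)
[2] R1 /= 3  ⇒  (0, 1, 0)
     R0 -= 4·R1  ⇒  (1, 0, 4)
     R2 -= 2·R1  ⇒  (0, 0, 4)
[3] R2 /= 4  ⇒  (0, 0, 1)
     R0 -= 4·R2  ⇒  (1, 0, 0)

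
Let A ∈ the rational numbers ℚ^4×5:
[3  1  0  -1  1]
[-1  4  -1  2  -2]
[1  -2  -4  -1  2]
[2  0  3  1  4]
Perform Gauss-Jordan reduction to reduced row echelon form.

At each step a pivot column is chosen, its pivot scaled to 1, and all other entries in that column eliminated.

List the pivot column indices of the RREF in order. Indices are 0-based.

pivot columns: 0, 1, 2, 3

[1] R0 /= 3  ⇒  (1, 1/3, 0, -1/3, 1/3)
     R1 -= -1·R0  ⇒  (0, 13/3, -1, 5/3, -5/3)
     R2 -= 1·R0  ⇒  (0, -7/3, -4, -2/3, 5/3)
     R3 -= 2·R0  ⇒  (0, -2/3, 3, 5/3, 10/3)
[2] R1 /= 13/3  ⇒  (0, 1, -3/13, 5/13, -5/13)
     R0 -= 1/3·R1  ⇒  (1, 0, 1/13, -6/13, 6/13)
     R2 -= -7/3·R1  ⇒  (0, 0, -59/13, 3/13, 10/13)
     R3 -= -2/3·R1  ⇒  (0, 0, 37/13, 25/13, 40/13)
[3] R2 /= -59/13  ⇒  (0, 0, 1, -3/59, -10/59)
     R0 -= 1/13·R2  ⇒  (1, 0, 0, -27/59, 28/59)
     R1 -= -3/13·R2  ⇒  (0, 1, 0, 22/59, -25/59)
     R3 -= 37/13·R2  ⇒  (0, 0, 0, 122/59, 210/59)
[4] R3 /= 122/59  ⇒  (0, 0, 0, 1, 105/61)
     R0 -= -27/59·R3  ⇒  (1, 0, 0, 0, 77/61)
     R1 -= 22/59·R3  ⇒  (0, 1, 0, 0, -65/61)
     R2 -= -3/59·R3  ⇒  (0, 0, 1, 0, -5/61)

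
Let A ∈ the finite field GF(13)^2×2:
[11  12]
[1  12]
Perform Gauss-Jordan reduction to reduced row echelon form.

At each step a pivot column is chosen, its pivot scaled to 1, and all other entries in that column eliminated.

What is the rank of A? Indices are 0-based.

rank = 2

[1] R0 /= 11  ⇒  (1, 7)
     R1 -= 1·R0  ⇒  (0, 5)
[2] R1 /= 5  ⇒  (0, 1)
     R0 -= 7·R1  ⇒  (1, 0)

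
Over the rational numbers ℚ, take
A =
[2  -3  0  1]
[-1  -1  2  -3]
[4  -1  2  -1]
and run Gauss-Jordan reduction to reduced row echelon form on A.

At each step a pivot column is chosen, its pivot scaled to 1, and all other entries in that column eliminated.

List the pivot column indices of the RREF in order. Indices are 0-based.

pivot(0,0)=2: scale R0 → (1, -3/2, 0, 1/2)
  clear (1,0): R1 −= (-1)R0 → (0, -5/2, 2, -5/2)
  clear (2,0): R2 −= (4)R0 → (0, 5, 2, -3)
pivot(1,1)=-5/2: scale R1 → (0, 1, -4/5, 1)
  clear (0,1): R0 −= (-3/2)R1 → (1, 0, -6/5, 2)
  clear (2,1): R2 −= (5)R1 → (0, 0, 6, -8)
pivot(2,2)=6: scale R2 → (0, 0, 1, -4/3)
  clear (0,2): R0 −= (-6/5)R2 → (1, 0, 0, 2/5)
  clear (1,2): R1 −= (-4/5)R2 → (0, 1, 0, -1/15)

pivot columns: 0, 1, 2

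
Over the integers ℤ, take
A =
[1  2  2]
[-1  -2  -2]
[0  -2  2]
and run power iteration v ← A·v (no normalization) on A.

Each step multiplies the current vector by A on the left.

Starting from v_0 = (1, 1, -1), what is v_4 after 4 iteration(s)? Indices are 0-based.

v_0 = (1, 1, -1).
v_1 = A·v_0 = (1, -1, -4).
v_2 = A·v_1 = (-9, 9, -6).
v_3 = A·v_2 = (-3, 3, -30).
v_4 = A·v_3 = (-57, 57, -66).

v_4 = (-57, 57, -66)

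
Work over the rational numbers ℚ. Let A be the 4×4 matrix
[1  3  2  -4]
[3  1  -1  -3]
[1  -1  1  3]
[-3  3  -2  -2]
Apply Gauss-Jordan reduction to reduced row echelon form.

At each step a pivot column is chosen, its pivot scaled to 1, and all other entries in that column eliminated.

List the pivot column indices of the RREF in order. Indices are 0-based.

pivot columns: 0, 1, 2, 3

[1] R0 /= 1  ⇒  (1, 3, 2, -4)
     R1 -= 3·R0  ⇒  (0, -8, -7, 9)
     R2 -= 1·R0  ⇒  (0, -4, -1, 7)
     R3 -= -3·R0  ⇒  (0, 12, 4, -14)
[2] R1 /= -8  ⇒  (0, 1, 7/8, -9/8)
     R0 -= 3·R1  ⇒  (1, 0, -5/8, -5/8)
     R2 -= -4·R1  ⇒  (0, 0, 5/2, 5/2)
     R3 -= 12·R1  ⇒  (0, 0, -13/2, -1/2)
[3] R2 /= 5/2  ⇒  (0, 0, 1, 1)
     R0 -= -5/8·R2  ⇒  (1, 0, 0, 0)
     R1 -= 7/8·R2  ⇒  (0, 1, 0, -2)
     R3 -= -13/2·R2  ⇒  (0, 0, 0, 6)
[4] R3 /= 6  ⇒  (0, 0, 0, 1)
     R1 -= -2·R3  ⇒  (0, 1, 0, 0)
     R2 -= 1·R3  ⇒  (0, 0, 1, 0)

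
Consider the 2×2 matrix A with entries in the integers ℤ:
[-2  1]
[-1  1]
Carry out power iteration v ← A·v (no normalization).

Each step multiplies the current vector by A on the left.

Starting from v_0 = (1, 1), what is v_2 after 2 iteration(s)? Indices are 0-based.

v_0 = (1, 1).
v_1 = A·v_0 = (-1, 0).
v_2 = A·v_1 = (2, 1).

v_2 = (2, 1)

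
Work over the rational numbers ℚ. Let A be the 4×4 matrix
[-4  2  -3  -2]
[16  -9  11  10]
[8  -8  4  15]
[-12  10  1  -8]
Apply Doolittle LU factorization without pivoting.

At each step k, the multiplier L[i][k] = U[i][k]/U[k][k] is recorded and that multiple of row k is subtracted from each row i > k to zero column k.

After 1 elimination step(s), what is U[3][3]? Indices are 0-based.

Step 1: pivot at (0,0) is -4.
  row1 ← row1 − (-4)·row0  ⇒  L[1][0]=-4, U row1=(0, -1, -1, 2)
  row2 ← row2 − (-2)·row0  ⇒  L[2][0]=-2, U row2=(0, -4, -2, 11)
  row3 ← row3 − (3)·row0  ⇒  L[3][0]=3, U row3=(0, 4, 10, -2)

U[3][3] = -2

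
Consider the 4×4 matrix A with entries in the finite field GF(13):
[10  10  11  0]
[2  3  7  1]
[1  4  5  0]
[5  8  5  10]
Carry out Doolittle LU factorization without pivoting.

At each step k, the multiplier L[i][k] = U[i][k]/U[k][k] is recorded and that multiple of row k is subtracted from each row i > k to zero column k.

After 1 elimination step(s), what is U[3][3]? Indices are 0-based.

Step 1: pivot at (0,0) is 10.
  row1 ← row1 − (8)·row0  ⇒  L[1][0]=8, U row1=(0, 1, 10, 1)
  row2 ← row2 − (4)·row0  ⇒  L[2][0]=4, U row2=(0, 3, 0, 0)
  row3 ← row3 − (7)·row0  ⇒  L[3][0]=7, U row3=(0, 3, 6, 10)

U[3][3] = 10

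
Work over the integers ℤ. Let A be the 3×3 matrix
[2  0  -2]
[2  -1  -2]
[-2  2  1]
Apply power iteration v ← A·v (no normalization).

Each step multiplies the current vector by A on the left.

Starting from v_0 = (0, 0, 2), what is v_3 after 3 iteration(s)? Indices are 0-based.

v_3 = (-28, -20, 10)

v_0 = (0, 0, 2).
v_1 = A·v_0 = (-4, -4, 2).
v_2 = A·v_1 = (-12, -8, 2).
v_3 = A·v_2 = (-28, -20, 10).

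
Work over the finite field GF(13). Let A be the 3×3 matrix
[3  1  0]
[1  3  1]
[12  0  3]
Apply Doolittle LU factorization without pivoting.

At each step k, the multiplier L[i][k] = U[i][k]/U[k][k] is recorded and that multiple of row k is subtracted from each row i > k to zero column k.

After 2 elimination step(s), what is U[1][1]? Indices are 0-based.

U[1][1] = 7

k=0: U[0][0]=3
  eliminate (1,0): mult=9, new row 1: (0, 7, 1); set L[1][0]=9
  eliminate (2,0): mult=4, new row 2: (0, 9, 3); set L[2][0]=4
k=1: U[1][1]=7
  eliminate (2,1): mult=5, new row 2: (0, 0, 11); set L[2][1]=5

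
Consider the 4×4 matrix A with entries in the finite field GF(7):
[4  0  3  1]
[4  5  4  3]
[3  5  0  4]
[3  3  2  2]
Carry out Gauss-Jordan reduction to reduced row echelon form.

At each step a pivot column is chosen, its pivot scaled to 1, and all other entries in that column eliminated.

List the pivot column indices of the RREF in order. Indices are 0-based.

pivot(0,0)=4: scale R0 → (1, 0, 6, 2)
  clear (1,0): R1 −= (4)R0 → (0, 5, 1, 2)
  clear (2,0): R2 −= (3)R0 → (0, 5, 3, 5)
  clear (3,0): R3 −= (3)R0 → (0, 3, 5, 3)
pivot(1,1)=5: scale R1 → (0, 1, 3, 6)
  clear (2,1): R2 −= (5)R1 → (0, 0, 2, 3)
  clear (3,1): R3 −= (3)R1 → (0, 0, 3, 6)
pivot(2,2)=2: scale R2 → (0, 0, 1, 5)
  clear (0,2): R0 −= (6)R2 → (1, 0, 0, 0)
  clear (1,2): R1 −= (3)R2 → (0, 1, 0, 5)
  clear (3,2): R3 −= (3)R2 → (0, 0, 0, 5)
pivot(3,3)=5: scale R3 → (0, 0, 0, 1)
  clear (1,3): R1 −= (5)R3 → (0, 1, 0, 0)
  clear (2,3): R2 −= (5)R3 → (0, 0, 1, 0)

pivot columns: 0, 1, 2, 3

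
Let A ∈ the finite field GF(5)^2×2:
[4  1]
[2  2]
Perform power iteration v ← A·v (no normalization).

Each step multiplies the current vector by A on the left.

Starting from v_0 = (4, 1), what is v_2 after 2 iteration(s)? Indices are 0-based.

v_2 = (3, 4)

v_0 = (4, 1).
v_1 = A·v_0 = (2, 0).
v_2 = A·v_1 = (3, 4).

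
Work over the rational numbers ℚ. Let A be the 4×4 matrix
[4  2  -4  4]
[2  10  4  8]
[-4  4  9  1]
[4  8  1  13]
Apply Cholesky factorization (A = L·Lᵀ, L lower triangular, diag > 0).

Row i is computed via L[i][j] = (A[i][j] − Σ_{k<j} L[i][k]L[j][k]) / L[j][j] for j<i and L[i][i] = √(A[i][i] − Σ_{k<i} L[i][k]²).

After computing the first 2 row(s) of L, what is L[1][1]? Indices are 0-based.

L[1][1] = 3

Step 1: L[0][0] = √(4) = 2.
  L[1][0] = (2) / L[0][0] = 1.
Step 2: L[1][1] = √(9) = 3.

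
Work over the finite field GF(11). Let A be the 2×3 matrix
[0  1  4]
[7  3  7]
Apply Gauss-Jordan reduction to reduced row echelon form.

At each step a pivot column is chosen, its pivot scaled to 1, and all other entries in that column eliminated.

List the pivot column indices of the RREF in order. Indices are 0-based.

step 1: exchange rows 0,1
step 1: normalize row 0 (÷7) = (1, 2, 1)
step 2: normalize row 1 (÷1) = (0, 1, 4)
  row 0: subtract 2×row1 = (1, 0, 4)

pivot columns: 0, 1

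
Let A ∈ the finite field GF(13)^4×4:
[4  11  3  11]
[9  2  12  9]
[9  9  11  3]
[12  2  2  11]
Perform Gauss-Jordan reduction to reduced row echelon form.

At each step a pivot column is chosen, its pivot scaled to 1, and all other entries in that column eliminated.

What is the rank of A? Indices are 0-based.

rank = 4

pivot(0,0)=4: scale R0 → (1, 6, 4, 6)
  clear (1,0): R1 −= (9)R0 → (0, 0, 2, 7)
  clear (2,0): R2 −= (9)R0 → (0, 7, 1, 1)
  clear (3,0): R3 −= (12)R0 → (0, 8, 6, 4)
pivot(1,1): swap R1↔R2
pivot(1,1)=7: scale R1 → (0, 1, 2, 2)
  clear (0,1): R0 −= (6)R1 → (1, 0, 5, 7)
  clear (3,1): R3 −= (8)R1 → (0, 0, 3, 1)
pivot(2,2)=2: scale R2 → (0, 0, 1, 10)
  clear (0,2): R0 −= (5)R2 → (1, 0, 0, 9)
  clear (1,2): R1 −= (2)R2 → (0, 1, 0, 8)
  clear (3,2): R3 −= (3)R2 → (0, 0, 0, 10)
pivot(3,3)=10: scale R3 → (0, 0, 0, 1)
  clear (0,3): R0 −= (9)R3 → (1, 0, 0, 0)
  clear (1,3): R1 −= (8)R3 → (0, 1, 0, 0)
  clear (2,3): R2 −= (10)R3 → (0, 0, 1, 0)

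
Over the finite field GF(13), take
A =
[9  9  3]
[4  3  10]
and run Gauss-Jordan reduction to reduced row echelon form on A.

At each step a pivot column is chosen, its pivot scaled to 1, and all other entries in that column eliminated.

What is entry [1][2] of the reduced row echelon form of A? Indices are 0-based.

pivot(0,0)=9: scale R0 → (1, 1, 9)
  clear (1,0): R1 −= (4)R0 → (0, 12, 0)
pivot(1,1)=12: scale R1 → (0, 1, 0)
  clear (0,1): R0 −= (1)R1 → (1, 0, 9)

M[1][2] = 0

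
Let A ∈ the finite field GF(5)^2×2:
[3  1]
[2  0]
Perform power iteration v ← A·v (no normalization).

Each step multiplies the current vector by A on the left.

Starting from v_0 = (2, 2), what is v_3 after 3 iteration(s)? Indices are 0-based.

v_3 = (0, 1)

v_0 = (2, 2).
v_1 = A·v_0 = (3, 4).
v_2 = A·v_1 = (3, 1).
v_3 = A·v_2 = (0, 1).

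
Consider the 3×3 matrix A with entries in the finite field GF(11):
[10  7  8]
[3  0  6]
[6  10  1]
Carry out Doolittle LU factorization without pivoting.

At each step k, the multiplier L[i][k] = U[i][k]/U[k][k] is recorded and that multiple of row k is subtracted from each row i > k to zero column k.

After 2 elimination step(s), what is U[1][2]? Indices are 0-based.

k=0: U[0][0]=10
  eliminate (1,0): mult=8, new row 1: (0, 10, 8); set L[1][0]=8
  eliminate (2,0): mult=5, new row 2: (0, 8, 5); set L[2][0]=5
k=1: U[1][1]=10
  eliminate (2,1): mult=3, new row 2: (0, 0, 3); set L[2][1]=3

U[1][2] = 8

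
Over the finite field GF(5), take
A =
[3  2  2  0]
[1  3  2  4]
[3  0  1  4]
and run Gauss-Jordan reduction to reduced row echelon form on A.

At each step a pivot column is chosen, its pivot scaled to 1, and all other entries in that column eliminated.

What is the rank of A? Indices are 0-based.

pivot(0,0)=3: scale R0 → (1, 4, 4, 0)
  clear (1,0): R1 −= (1)R0 → (0, 4, 3, 4)
  clear (2,0): R2 −= (3)R0 → (0, 3, 4, 4)
pivot(1,1)=4: scale R1 → (0, 1, 2, 1)
  clear (0,1): R0 −= (4)R1 → (1, 0, 1, 1)
  clear (2,1): R2 −= (3)R1 → (0, 0, 3, 1)
pivot(2,2)=3: scale R2 → (0, 0, 1, 2)
  clear (0,2): R0 −= (1)R2 → (1, 0, 0, 4)
  clear (1,2): R1 −= (2)R2 → (0, 1, 0, 2)

rank = 3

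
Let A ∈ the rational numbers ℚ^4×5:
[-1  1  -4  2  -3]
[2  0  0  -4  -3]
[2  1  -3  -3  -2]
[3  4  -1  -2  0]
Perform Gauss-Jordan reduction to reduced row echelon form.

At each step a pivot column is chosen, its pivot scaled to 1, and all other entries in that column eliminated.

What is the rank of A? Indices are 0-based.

rank = 4

step 1: normalize row 0 (÷-1) = (1, -1, 4, -2, 3)
  row 1: subtract 2×row0 = (0, 2, -8, 0, -9)
  row 2: subtract 2×row0 = (0, 3, -11, 1, -8)
  row 3: subtract 3×row0 = (0, 7, -13, 4, -9)
step 2: normalize row 1 (÷2) = (0, 1, -4, 0, -9/2)
  row 0: subtract -1×row1 = (1, 0, 0, -2, -3/2)
  row 2: subtract 3×row1 = (0, 0, 1, 1, 11/2)
  row 3: subtract 7×row1 = (0, 0, 15, 4, 45/2)
step 3: normalize row 2 (÷1) = (0, 0, 1, 1, 11/2)
  row 1: subtract -4×row2 = (0, 1, 0, 4, 35/2)
  row 3: subtract 15×row2 = (0, 0, 0, -11, -60)
step 4: normalize row 3 (÷-11) = (0, 0, 0, 1, 60/11)
  row 0: subtract -2×row3 = (1, 0, 0, 0, 207/22)
  row 1: subtract 4×row3 = (0, 1, 0, 0, -95/22)
  row 2: subtract 1×row3 = (0, 0, 1, 0, 1/22)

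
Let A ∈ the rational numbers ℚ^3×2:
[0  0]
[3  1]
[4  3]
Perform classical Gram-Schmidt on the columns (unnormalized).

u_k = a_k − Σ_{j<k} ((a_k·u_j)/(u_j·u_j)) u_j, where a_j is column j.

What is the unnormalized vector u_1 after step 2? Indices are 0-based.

u_1 = (0, -4/5, 3/5)

Step 1: u_0 = a_0 = (0, 3, 4).
Step 2: u_1 = a_1 − (3/5)·u_0 = (0, -4/5, 3/5).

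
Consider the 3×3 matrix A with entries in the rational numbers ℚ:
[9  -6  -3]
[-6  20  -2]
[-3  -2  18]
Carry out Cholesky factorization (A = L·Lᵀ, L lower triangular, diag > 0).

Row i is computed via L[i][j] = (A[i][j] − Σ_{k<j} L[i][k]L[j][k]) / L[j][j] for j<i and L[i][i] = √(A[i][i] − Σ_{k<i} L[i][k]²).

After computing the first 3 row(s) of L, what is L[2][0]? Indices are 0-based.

Step 1: L[0][0] = √(9) = 3.
  L[1][0] = (-6) / L[0][0] = -2.
Step 2: L[1][1] = √(16) = 4.
  L[2][0] = (-3) / L[0][0] = -1.
  L[2][1] = (-4) / L[1][1] = -1.
Step 3: L[2][2] = √(16) = 4.

L[2][0] = -1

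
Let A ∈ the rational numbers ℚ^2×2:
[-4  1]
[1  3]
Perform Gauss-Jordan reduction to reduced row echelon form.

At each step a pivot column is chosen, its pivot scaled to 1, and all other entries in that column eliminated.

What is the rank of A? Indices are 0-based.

[1] R0 /= -4  ⇒  (1, -1/4)
     R1 -= 1·R0  ⇒  (0, 13/4)
[2] R1 /= 13/4  ⇒  (0, 1)
     R0 -= -1/4·R1  ⇒  (1, 0)

rank = 2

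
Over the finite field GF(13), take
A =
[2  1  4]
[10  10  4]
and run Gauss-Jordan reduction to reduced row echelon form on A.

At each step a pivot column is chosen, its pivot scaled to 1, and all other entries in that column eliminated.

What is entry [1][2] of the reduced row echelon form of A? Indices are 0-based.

M[1][2] = 2

pivot(0,0)=2: scale R0 → (1, 7, 2)
  clear (1,0): R1 −= (10)R0 → (0, 5, 10)
pivot(1,1)=5: scale R1 → (0, 1, 2)
  clear (0,1): R0 −= (7)R1 → (1, 0, 1)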